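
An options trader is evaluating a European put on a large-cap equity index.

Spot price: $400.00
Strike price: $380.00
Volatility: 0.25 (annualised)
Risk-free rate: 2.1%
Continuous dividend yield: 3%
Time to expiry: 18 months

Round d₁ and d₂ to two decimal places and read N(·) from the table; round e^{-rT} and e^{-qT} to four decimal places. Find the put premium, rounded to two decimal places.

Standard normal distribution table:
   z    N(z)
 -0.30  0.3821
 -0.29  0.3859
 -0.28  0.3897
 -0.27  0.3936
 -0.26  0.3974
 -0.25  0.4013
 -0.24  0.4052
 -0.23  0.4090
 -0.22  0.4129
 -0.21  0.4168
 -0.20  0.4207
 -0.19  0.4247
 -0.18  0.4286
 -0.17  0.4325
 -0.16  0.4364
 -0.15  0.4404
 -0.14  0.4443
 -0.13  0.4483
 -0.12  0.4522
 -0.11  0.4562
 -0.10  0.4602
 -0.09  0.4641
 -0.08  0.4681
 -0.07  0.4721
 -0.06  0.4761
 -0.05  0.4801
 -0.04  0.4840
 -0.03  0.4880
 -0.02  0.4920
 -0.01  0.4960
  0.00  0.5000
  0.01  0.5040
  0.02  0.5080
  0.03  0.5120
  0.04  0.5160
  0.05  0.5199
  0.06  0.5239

$39.51

σ√T = 0.25 × 1.2247 = 0.3062
d₁ = [ln(400/380) + (0.021 − 0.03 + ½·0.25²)·1.5] / (σ√T) = (0.0513 + 0.0334) / 0.3062 = 0.2765 ⇒ 0.28
d₂ = 0.2765 − 0.3062 = -0.0297 ⇒ -0.03
e^(−qT) = e^(−0.03·1.5) = 0.9560;  e^(−rT) = e^(−0.021·1.5) = 0.9690
N(−d₂) = N(0.03) = 0.5120;  N(−d₁) = N(-0.28) = 0.3897
P = 380·0.9690·0.5120 − 400·0.9560·0.3897 = 188.5286 − 149.0213 = 39.5074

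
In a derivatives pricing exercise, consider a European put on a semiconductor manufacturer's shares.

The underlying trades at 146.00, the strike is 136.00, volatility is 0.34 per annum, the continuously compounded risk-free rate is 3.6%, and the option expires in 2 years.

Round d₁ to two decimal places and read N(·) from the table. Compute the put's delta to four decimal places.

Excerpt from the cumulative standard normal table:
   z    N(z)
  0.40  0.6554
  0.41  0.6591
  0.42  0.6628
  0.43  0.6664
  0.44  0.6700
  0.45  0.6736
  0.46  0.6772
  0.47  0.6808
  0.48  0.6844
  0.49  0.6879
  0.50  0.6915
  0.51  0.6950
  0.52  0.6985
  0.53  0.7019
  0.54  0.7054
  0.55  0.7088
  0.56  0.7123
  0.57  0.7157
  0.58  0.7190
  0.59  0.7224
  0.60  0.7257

-0.2946

σ√T = 0.34 × 1.4142 = 0.4808
d₁ = [ln(146/136) + (0.036 + 0.34²/2)·2] / 0.4808 = [0.0710 + 0.1876] / 0.4808 = 0.5377 → 0.54
N(d₁) = N(0.54) = 0.7054
Δ_put = N(d₁) − 1 = 0.7054 − 1 = -0.2946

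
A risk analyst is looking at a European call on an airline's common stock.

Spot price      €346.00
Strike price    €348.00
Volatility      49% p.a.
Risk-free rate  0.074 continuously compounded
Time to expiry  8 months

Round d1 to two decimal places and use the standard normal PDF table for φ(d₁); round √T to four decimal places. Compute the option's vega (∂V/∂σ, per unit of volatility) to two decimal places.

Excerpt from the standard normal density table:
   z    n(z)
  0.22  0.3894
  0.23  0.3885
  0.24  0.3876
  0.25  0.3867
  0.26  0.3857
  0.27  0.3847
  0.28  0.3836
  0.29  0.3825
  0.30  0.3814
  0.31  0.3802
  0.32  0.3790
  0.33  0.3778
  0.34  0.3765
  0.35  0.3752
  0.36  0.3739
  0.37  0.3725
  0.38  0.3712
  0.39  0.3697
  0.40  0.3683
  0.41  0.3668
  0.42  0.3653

σ√T = 0.49 × 0.8165 = 0.4001
ln(S/K) + (r + σ²/2)T = ln(346/348) + (0.074 + 0.49²/2)·0.6667 = -0.0058 + 0.1294 = 0.1236
d₁ = 0.1236 / 0.4001 = 0.3089 ⇒ 0.31
√T = √0.6667 = 0.8165
φ(d₁) = φ(0.31) = 0.3802
vega = S·φ(d₁)·√T = 346·0.3802·0.8165 = 107.4099

107.41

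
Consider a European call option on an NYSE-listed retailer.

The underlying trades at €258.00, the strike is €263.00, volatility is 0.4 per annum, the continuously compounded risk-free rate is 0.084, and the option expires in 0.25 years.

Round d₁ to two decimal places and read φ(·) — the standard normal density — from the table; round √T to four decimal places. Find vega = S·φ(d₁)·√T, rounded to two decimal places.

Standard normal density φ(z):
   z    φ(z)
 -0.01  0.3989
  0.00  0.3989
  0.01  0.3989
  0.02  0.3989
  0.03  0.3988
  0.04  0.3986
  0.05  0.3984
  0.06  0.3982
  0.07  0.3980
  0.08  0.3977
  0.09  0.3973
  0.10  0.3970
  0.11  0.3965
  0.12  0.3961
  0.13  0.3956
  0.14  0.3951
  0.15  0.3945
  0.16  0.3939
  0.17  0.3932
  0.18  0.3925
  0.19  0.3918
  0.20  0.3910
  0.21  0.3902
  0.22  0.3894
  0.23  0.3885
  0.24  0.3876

σ√T = 0.4 × 0.5000 = 0.2000
d₁ = [ln(258/263) + (0.084 + ½·0.4²)·0.25] / (σ√T) = (-0.0192 + 0.0410) / 0.2000 = 0.1090 which rounds to 0.11
√T = √0.25 = 0.5000
φ(d₁) = φ(0.11) = 0.3965
vega = S·φ(d₁)·√T = 258·0.3965·0.5000 = 51.1485

51.15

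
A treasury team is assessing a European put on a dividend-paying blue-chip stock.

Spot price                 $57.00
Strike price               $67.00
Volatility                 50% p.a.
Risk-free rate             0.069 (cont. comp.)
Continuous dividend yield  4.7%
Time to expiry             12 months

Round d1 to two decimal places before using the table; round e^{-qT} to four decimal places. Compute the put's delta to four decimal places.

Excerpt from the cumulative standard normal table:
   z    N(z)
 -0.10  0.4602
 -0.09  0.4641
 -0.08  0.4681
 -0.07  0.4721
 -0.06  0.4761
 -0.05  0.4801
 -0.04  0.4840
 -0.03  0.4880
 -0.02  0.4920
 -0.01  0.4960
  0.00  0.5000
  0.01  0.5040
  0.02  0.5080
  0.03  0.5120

-0.4885

T = 1;  σ√T = 0.5000
d₁ = [ln(57/67) + (0.069 − 0.047 + 0.5²/2)·1] / 0.5000 = [-0.1616 + 0.1470] / 0.5000 = -0.0293 ⇒ -0.03
N(d₁) = N(-0.03) = 0.4880
Δ_put = e^(−qT)·(N(d₁) − 1) = 0.9541·(0.4880 − 1) = -0.4885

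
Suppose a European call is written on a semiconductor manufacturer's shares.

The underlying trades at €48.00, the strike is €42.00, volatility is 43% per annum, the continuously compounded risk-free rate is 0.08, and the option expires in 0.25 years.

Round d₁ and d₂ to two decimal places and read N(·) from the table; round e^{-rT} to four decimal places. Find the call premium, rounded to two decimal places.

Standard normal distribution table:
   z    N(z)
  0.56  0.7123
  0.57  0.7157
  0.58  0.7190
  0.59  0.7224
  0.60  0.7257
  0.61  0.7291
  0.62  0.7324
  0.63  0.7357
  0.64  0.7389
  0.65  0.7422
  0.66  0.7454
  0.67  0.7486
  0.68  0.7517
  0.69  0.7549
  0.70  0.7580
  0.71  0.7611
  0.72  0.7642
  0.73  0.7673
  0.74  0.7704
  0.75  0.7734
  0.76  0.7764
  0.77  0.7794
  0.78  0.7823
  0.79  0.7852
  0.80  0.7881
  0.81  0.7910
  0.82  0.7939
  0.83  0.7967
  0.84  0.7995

€8.09

σ√T = 0.43·√0.25 = 0.2150
d₁ = [ln(48/42) + (0.08 + ½·0.43²)·0.25] / (σ√T) = (0.1335 + 0.0431) / 0.2150 = 0.8216 ≈ 0.82
d₂ = 0.8216 − 0.2150 = 0.6066 ≈ 0.61
e^(−rT) = e^(−0.08·0.25) = 0.9802
N(d₁) = N(0.82) = 0.7939;  N(d₂) = N(0.61) = 0.7291
C = 48·0.7939 − 42·0.9802·0.7291 = 38.1072 − 30.0159 = 8.0913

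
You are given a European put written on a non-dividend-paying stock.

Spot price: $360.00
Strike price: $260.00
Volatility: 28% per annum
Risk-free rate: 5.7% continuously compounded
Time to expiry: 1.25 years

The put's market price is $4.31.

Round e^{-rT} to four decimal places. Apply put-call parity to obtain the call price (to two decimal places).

exp(−rT) = exp(−0.057·1.25) = 0.9312
Put-call parity: C − P = S − K·e^(−rT) = 360 − 260·0.9312 = 360 − 242.1120 = 117.8880
C = P + (C − P) = 4.31 + (117.8880) = 122.1980

$122.20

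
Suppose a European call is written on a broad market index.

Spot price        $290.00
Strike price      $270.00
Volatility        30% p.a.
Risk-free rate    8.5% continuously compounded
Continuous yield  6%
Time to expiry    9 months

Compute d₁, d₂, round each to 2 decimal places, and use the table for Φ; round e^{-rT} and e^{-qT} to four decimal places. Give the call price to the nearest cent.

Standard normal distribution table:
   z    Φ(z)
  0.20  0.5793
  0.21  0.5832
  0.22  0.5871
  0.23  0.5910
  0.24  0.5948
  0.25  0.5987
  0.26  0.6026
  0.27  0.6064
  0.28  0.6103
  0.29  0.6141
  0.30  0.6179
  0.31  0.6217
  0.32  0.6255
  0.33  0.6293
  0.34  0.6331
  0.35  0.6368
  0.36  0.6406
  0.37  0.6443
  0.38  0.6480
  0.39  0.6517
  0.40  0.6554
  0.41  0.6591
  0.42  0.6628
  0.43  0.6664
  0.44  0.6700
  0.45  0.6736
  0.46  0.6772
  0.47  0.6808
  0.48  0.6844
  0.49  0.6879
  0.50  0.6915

σ√T = 0.3 × 0.8660 = 0.2598
d₁ = [ln(290/270) + (0.085 − 0.06 + 0.3²/2)·0.75] / 0.2598 = [0.0715 + 0.0525] / 0.2598 = 0.4771 ≈ 0.48
d₂ = d₁ − σ√T = 0.4771 − 0.2598 = 0.2173 ≈ 0.22
exp(−qT) = exp(−0.06·0.75) = 0.9560;  exp(−rT) = exp(−0.085·0.75) = 0.9382
N(d₁) = N(0.48) = 0.6844;  N(d₂) = N(0.22) = 0.5871
C = 290·0.9560·0.6844 − 270·0.9382·0.5871 = 189.7431 − 148.7206 = 41.0224

$41.02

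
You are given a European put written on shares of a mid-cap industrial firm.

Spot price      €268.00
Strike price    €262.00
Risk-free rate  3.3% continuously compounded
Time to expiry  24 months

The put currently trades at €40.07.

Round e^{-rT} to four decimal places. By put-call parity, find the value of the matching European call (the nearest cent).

€62.81

e^(−rT) = e^(−0.033·2) = 0.9361
Put-call parity: C − P = S − K·e^(−rT) = 268 − 262·0.9361 = 268 − 245.2582 = 22.7418
C = P + (C − P) = 40.07 + (22.7418) = 62.8118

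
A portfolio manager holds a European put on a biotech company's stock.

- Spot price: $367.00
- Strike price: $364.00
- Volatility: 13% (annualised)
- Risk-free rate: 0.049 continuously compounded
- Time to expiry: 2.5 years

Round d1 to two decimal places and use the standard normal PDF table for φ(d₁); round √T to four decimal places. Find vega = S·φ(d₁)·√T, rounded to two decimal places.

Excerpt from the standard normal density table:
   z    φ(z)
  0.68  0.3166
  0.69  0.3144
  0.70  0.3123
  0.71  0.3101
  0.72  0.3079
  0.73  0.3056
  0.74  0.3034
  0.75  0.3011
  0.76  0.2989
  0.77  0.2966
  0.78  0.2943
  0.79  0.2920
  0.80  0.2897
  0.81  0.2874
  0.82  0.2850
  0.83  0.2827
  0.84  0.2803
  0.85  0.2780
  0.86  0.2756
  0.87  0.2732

176.05

T = 2.5;  σ√T = 0.2055
d₁ = [ln(367/364) + (0.049 + ½·0.13²)·2.5] / (σ√T) = (0.0082 + 0.1436) / 0.2055 = 0.7387 ≈ 0.74
√T = √2.5 = 1.5811
φ(d₁) = φ(0.74) = 0.3034
vega = S·φ(d₁)·√T = 367·0.3034·1.5811 = 176.0520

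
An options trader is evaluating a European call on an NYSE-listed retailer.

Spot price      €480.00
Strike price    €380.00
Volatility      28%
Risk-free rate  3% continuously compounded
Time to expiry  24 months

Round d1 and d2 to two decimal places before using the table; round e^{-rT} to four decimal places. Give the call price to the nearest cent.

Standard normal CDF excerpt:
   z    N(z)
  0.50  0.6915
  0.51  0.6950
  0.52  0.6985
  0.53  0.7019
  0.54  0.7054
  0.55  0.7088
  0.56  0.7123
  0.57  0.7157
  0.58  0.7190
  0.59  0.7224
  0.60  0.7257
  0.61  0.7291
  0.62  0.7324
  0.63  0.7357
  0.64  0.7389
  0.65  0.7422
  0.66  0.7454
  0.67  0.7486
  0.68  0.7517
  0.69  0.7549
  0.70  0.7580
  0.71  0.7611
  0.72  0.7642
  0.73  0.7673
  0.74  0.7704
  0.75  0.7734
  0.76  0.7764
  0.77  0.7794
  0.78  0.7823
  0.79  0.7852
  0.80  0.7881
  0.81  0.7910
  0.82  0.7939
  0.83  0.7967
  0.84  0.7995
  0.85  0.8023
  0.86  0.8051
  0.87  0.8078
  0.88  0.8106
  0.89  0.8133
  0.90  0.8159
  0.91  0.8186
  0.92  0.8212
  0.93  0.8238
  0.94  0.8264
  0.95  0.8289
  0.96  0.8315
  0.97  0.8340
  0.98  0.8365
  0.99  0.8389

€144.22

T = 2;  σ√T = 0.3960
d₁ = [ln(480/380) + (0.03 + 0.28²/2)·2] / 0.3960 = [0.2336 + 0.1384] / 0.3960 = 0.9395 which rounds to 0.94
d₂ = d₁ − σ√T = 0.9395 − 0.3960 = 0.5435 which rounds to 0.54
exp(−rT) = exp(−0.03·2) = 0.9418
C = 480·N(0.94) − 380·0.9418·N(0.54) = 480·0.8264 − 380·0.9418·0.7054 = 396.6720 − 252.4514 = 144.2206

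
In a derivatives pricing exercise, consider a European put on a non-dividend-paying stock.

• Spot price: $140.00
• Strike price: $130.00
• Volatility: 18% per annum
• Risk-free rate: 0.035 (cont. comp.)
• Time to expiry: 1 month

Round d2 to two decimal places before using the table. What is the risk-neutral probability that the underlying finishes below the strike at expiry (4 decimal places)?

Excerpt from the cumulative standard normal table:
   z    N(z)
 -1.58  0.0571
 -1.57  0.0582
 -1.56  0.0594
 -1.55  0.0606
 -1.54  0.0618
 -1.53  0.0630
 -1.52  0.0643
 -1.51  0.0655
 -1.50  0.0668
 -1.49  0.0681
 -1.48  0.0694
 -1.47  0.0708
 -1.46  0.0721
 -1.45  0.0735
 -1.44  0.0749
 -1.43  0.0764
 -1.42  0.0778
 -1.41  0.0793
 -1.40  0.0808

0.0721

σ√T = 0.18·√0.08333 = 0.0520
d₁ = [ln(140/130) + (0.035 + ½·0.18²)·0.08333] / (σ√T) = (0.0741 + 0.0043) / 0.0520 = 1.5083 ⇒ 1.51
d₂ = 1.5083 − 0.0520 = 1.4564 ⇒ 1.46
Risk-neutral Pr[S_T < K] = N(−d₂) = N(-1.46) = 0.0721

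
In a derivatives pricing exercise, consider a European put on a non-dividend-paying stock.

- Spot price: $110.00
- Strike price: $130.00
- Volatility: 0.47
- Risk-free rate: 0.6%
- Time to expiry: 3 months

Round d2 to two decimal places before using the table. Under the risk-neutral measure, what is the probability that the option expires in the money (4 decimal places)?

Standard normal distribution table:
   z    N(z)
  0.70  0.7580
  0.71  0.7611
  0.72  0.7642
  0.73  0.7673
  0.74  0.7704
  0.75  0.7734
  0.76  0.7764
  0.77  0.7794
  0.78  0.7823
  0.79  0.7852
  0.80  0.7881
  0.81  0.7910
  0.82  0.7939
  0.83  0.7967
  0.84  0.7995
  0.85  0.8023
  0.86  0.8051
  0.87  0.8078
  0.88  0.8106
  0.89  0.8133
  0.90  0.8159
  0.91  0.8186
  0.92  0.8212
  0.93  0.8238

T = 0.25;  σ√T = 0.2350
ln(S/K) + (r + σ²/2)T = ln(110/130) + (0.006 + 0.47²/2)·0.25 = -0.1671 + 0.0291 = -0.1379
d₁ = -0.1379 / 0.2350 = -0.5870 which rounds to -0.59
d₂ = d₁ − σ√T = -0.5870 − 0.2350 = -0.8220 which rounds to -0.82
Risk-neutral Pr[S_T < K] = N(−d₂) = N(0.82) = 0.7939

0.7939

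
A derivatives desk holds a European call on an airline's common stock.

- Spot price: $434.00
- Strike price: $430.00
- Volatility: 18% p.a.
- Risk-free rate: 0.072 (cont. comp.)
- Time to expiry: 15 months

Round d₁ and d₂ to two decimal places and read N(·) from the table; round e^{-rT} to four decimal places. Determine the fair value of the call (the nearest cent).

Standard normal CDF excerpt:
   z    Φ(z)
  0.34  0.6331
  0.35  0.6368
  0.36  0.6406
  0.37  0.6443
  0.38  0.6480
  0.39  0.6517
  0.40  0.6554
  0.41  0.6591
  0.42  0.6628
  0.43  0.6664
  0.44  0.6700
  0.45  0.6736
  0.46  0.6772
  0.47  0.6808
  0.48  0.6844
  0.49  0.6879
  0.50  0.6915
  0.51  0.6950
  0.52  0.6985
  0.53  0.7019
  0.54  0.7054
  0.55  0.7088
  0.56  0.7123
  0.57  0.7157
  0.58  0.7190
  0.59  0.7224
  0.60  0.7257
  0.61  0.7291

$57.42

σ√T = 0.18 × 1.1180 = 0.2012
ln(S/K) + (r + σ²/2)T = ln(434/430) + (0.072 + 0.18²/2)·1.25 = 0.0093 + 0.1103 = 0.1195
d₁ = 0.1195 / 0.2012 = 0.5938 → 0.59
d₂ = d₁ − σ√T = 0.5938 − 0.2012 = 0.3926 → 0.39
e^(−rT) = e^(−0.072·1.25) = 0.9139
N(d₁) = N(0.59) = 0.7224;  N(d₂) = N(0.39) = 0.6517
C = 434·0.7224 − 430·0.9139·0.6517 = 313.5216 − 256.1031 = 57.4185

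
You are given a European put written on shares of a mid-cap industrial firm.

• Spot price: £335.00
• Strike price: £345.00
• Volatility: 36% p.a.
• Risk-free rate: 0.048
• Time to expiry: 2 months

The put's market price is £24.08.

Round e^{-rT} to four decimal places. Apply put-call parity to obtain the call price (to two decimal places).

exp(−rT) = exp(−0.048·0.1667) = 0.9920
Put-call parity: C − P = S − K·e^(−rT) = 335 − 345·0.9920 = 335 − 342.2400 = -7.2400
C = P + (C − P) = 24.08 + (-7.2400) = 16.8400

£16.84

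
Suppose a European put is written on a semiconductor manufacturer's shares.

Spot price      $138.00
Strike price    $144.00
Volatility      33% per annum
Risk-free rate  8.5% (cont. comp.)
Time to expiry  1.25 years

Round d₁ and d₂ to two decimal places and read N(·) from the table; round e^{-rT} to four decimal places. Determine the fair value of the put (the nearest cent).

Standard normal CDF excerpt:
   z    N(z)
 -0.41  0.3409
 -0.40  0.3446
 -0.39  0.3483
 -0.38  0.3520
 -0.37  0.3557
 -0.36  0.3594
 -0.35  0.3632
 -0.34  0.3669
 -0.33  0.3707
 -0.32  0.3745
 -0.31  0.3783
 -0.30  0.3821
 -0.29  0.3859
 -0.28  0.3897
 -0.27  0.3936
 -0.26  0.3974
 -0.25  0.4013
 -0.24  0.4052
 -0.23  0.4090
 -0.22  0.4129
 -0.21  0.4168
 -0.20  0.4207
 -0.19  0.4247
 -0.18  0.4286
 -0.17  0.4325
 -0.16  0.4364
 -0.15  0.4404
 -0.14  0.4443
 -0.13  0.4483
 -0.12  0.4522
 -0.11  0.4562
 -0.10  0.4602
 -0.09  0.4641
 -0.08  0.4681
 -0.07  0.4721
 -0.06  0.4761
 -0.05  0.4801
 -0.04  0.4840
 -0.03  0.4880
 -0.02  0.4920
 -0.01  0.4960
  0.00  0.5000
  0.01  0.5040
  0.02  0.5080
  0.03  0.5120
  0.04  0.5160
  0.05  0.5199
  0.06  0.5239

σ√T = 0.33·√1.25 = 0.3690
d₁ = [ln(138/144) + (0.085 + 0.33²/2)·1.25] / 0.3690 = [-0.0426 + 0.1743] / 0.3690 = 0.3571 ⇒ 0.36
d₂ = d₁ − σ√T = 0.3571 − 0.3690 = -0.0119 ⇒ -0.01
e^(−rT) = e^(−0.085·1.25) = 0.8992
N(−d₂) = N(0.01) = 0.5040;  N(−d₁) = N(-0.36) = 0.3594
P = 144·0.8992·0.5040 − 138·0.3594 = 65.2603 − 49.5972 = 15.6631

$15.66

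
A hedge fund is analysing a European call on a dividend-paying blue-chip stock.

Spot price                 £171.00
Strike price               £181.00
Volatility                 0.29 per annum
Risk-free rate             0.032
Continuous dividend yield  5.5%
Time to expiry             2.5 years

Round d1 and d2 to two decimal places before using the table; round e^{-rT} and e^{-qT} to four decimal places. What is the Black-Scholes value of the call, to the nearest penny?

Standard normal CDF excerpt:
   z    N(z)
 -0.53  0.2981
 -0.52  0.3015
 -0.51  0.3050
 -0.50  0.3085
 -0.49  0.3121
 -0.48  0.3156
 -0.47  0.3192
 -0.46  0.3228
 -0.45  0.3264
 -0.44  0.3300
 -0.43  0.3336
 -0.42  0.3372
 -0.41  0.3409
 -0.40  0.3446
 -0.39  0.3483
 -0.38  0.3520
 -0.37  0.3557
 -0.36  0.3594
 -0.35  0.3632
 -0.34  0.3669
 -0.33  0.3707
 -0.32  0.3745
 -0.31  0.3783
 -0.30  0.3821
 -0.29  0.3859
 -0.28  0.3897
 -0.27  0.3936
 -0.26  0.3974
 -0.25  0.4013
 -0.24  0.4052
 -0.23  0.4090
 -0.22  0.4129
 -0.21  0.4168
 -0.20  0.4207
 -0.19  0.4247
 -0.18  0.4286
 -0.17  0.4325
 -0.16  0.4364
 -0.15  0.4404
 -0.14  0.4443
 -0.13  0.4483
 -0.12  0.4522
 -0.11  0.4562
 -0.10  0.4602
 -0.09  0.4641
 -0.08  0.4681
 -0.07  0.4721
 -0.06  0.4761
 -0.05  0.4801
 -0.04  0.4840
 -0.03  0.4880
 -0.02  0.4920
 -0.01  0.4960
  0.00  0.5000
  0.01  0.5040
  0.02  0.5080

£20.59

σ√T = 0.29 × 1.5811 = 0.4585
d₁ = [ln(171/181) + (0.032 − 0.055 + 0.29²/2)·2.5] / 0.4585 = [-0.0568 + 0.0476] / 0.4585 = -0.0201 which rounds to -0.02
d₂ = d₁ − σ√T = -0.0201 − 0.4585 = -0.4786 which rounds to -0.48
e^(−qT) = e^(−0.055·2.5) = 0.8715;  e^(−rT) = e^(−0.032·2.5) = 0.9231
N(d₁) = N(-0.02) = 0.4920;  N(d₂) = N(-0.48) = 0.3156
C = 171·0.8715·0.4920 − 181·0.9231·0.3156 = 73.3210 − 52.7308 = 20.5902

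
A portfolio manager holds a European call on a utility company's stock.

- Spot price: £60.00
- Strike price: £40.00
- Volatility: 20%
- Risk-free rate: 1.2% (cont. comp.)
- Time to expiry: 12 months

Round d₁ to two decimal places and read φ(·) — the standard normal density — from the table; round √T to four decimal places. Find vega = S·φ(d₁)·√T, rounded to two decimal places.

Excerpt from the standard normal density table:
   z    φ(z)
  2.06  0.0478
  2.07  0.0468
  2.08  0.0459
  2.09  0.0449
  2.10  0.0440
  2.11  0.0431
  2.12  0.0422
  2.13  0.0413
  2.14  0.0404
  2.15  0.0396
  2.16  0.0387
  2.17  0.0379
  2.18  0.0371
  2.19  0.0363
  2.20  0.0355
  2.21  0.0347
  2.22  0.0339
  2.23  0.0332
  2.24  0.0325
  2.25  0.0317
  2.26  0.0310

2.18

σ√T = 0.2·√1 = 0.2000
d₁ = [ln(60/40) + (0.012 + 0.2²/2)·1] / 0.2000 = [0.4055 + 0.0320] / 0.2000 = 2.1873 ≈ 2.19
√T = √1 = 1.0000
φ(d₁) = φ(2.19) = 0.0363
vega = S·φ(d₁)·√T = 60·0.0363·1.0000 = 2.1780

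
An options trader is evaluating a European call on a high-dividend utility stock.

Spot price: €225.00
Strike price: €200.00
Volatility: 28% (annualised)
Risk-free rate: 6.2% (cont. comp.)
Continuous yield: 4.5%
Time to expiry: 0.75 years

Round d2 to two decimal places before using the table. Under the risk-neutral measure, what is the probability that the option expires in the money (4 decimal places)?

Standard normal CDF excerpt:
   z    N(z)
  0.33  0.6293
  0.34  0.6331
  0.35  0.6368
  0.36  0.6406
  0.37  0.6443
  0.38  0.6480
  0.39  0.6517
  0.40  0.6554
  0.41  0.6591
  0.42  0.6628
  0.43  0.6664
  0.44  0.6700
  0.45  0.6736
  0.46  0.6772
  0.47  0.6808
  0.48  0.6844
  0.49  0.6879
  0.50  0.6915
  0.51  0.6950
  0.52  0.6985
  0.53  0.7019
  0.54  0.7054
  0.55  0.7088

T = 0.75;  σ√T = 0.2425
ln(S/K) + (r − q + σ²/2)T = ln(225/200) + (0.062 − 0.045 + 0.28²/2)·0.75 = 0.1178 + 0.0422 = 0.1599
d₁ = 0.1599 / 0.2425 = 0.6596 ⇒ 0.66
d₂ = d₁ − σ√T = 0.6596 − 0.2425 = 0.4171 ⇒ 0.42
Risk-neutral Pr[S_T > K] = N(d₂) = N(0.42) = 0.6628

0.6628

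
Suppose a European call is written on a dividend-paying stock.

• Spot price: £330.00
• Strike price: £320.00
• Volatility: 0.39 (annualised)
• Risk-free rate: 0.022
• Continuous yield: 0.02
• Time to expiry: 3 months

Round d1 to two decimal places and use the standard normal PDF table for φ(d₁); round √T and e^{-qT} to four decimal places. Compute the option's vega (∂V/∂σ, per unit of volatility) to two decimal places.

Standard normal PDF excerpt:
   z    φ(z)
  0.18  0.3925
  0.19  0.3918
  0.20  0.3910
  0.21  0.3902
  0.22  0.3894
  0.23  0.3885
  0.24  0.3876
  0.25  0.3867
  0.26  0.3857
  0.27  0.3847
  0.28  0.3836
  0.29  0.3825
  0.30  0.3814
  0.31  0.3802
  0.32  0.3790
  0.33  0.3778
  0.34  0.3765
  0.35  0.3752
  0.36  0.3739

T = 0.25;  σ√T = 0.1950
d₁ = [ln(330/320) + (0.022 − 0.02 + 0.39²/2)·0.25] / 0.1950 = [0.0308 + 0.0195] / 0.1950 = 0.2579 → 0.26
√T = √0.25 = 0.5000
φ(d₁) = φ(0.26) = 0.3857
e^(−qT) = e^(−0.02·0.25) = 0.9950
vega = S·e^(−qT)·φ(d₁)·√T = 330·0.9950·0.3857·0.5000 = 63.3223

63.32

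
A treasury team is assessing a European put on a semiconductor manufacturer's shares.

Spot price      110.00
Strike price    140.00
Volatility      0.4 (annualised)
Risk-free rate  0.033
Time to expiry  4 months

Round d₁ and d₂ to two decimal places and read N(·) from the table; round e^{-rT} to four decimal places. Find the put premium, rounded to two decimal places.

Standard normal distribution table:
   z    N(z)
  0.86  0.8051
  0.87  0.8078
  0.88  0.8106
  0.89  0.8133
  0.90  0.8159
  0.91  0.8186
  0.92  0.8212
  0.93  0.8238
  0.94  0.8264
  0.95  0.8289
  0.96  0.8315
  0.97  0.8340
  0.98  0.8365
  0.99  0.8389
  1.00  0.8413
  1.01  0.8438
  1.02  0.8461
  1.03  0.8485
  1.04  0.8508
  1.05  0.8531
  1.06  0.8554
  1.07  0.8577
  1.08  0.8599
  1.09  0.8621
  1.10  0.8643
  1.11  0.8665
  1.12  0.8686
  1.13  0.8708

T = 0.3333;  σ√T = 0.2309
ln(S/K) + (r + σ²/2)T = ln(110/140) + (0.033 + 0.4²/2)·0.3333 = -0.2412 + 0.0377 = -0.2035
d₁ = -0.2035 / 0.2309 = -0.8812 ≈ -0.88
d₂ = d₁ − σ√T = -0.8812 − 0.2309 = -1.1121 ≈ -1.11
e^(−rT) = e^(−0.033·0.3333) = 0.9891
N(−d₂) = N(1.11) = 0.8665;  N(−d₁) = N(0.88) = 0.8106
P = 140·0.9891·0.8665 − 110·0.8106 = 119.9877 − 89.1660 = 30.8217

30.82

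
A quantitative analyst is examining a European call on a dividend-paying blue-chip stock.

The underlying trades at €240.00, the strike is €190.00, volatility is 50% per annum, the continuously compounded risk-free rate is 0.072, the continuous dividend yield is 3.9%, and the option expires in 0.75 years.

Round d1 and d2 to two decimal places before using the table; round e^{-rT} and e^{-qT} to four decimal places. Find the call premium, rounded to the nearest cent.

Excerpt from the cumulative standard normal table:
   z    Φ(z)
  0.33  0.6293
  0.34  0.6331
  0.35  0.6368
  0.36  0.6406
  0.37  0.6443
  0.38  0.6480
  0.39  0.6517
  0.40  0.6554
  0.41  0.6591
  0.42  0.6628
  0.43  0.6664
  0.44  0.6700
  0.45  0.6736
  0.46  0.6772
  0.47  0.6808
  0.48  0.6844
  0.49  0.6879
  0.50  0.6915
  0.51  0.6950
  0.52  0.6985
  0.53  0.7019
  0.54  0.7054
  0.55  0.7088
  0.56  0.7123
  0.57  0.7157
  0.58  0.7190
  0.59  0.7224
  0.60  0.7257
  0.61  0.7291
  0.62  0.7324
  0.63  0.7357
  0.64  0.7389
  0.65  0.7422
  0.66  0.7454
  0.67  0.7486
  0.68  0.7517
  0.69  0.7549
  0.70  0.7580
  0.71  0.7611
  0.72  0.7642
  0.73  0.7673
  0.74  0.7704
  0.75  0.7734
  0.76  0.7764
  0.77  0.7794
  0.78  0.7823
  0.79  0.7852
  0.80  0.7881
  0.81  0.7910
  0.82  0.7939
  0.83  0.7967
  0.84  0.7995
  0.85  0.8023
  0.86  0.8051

σ√T = 0.5 × 0.8660 = 0.4330
ln(S/K) + (r − q + σ²/2)T = ln(240/190) + (0.072 − 0.039 + 0.5²/2)·0.75 = 0.2336 + 0.1185 = 0.3521
d₁ = 0.3521 / 0.4330 = 0.8132 which rounds to 0.81
d₂ = d₁ − σ√T = 0.8132 − 0.4330 = 0.3802 which rounds to 0.38
exp(−qT) = exp(−0.039·0.75) = 0.9712;  exp(−rT) = exp(−0.072·0.75) = 0.9474
N(d₁) = N(0.81) = 0.7910;  N(d₂) = N(0.38) = 0.6480
C = 240·0.9712·0.7910 − 190·0.9474·0.6480 = 184.3726 − 116.6439 = 67.7287

€67.73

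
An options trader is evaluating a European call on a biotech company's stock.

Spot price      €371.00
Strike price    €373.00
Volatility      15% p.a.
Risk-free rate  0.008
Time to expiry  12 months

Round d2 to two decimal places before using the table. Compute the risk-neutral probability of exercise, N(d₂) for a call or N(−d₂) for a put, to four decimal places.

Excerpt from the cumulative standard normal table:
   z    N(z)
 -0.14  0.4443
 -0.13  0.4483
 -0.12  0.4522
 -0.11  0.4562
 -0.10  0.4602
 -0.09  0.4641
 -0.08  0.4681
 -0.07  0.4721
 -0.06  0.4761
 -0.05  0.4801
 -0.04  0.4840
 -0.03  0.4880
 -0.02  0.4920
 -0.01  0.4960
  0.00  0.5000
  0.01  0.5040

σ√T = 0.15·√1 = 0.1500
d₁ = [ln(371/373) + (0.008 + 0.15²/2)·1] / 0.1500 = [-0.0054 + 0.0192] / 0.1500 = 0.0925 which rounds to 0.09
d₂ = d₁ − σ√T = 0.0925 − 0.1500 = -0.0575 which rounds to -0.06
Risk-neutral Pr[S_T > K] = N(d₂) = N(-0.06) = 0.4761

0.4761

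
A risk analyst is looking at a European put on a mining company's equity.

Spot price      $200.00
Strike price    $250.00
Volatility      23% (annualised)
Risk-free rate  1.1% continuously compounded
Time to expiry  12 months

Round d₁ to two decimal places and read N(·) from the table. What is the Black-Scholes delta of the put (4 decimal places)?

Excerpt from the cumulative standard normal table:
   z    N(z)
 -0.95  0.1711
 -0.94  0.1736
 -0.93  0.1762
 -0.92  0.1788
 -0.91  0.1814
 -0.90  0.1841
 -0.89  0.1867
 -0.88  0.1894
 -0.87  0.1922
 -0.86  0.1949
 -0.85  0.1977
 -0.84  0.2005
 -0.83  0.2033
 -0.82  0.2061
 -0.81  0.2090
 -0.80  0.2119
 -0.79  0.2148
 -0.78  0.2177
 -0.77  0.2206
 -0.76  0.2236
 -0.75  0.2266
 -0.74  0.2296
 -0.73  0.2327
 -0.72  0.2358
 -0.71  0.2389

σ√T = 0.23 × 1.0000 = 0.2300
d₁ = [ln(200/250) + (0.011 + 0.23²/2)·1] / 0.2300 = [-0.2231 + 0.0374] / 0.2300 = -0.8074 ⇒ -0.81
N(d₁) = N(-0.81) = 0.2090
Δ_put = N(d₁) − 1 = 0.2090 − 1 = -0.7910

-0.7910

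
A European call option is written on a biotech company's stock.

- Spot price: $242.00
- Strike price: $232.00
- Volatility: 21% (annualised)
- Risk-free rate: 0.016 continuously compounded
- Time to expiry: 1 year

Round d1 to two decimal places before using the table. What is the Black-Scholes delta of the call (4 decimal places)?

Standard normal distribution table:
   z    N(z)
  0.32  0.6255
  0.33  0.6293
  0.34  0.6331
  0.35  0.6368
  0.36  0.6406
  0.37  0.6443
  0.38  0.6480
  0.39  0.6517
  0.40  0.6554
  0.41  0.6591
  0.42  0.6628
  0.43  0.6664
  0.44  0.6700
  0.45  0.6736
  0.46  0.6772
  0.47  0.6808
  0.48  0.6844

0.6480

T = 1;  σ√T = 0.2100
d₁ = [ln(242/232) + (0.016 + 0.21²/2)·1] / 0.2100 = [0.0422 + 0.0381] / 0.2100 = 0.3821 ⇒ 0.38
N(d₁) = N(0.38) = 0.6480
Δ_call = N(d₁) = 0.6480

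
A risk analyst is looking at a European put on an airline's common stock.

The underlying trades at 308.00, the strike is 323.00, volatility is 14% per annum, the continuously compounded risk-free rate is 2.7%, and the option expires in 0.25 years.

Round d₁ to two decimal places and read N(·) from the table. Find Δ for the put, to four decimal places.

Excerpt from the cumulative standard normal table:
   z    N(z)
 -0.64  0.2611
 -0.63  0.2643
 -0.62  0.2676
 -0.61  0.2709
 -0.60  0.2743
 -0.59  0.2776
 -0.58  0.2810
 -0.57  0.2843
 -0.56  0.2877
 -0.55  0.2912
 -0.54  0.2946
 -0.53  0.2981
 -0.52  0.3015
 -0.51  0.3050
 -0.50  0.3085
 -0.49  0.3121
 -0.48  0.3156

σ√T = 0.14 × 0.5000 = 0.0700
d₁ = [ln(308/323) + (0.027 + 0.14²/2)·0.25] / 0.0700 = [-0.0476 + 0.0092] / 0.0700 = -0.5479 ⇒ -0.55
N(d₁) = N(-0.55) = 0.2912
Δ_put = N(d₁) − 1 = 0.2912 − 1 = -0.7088

-0.7088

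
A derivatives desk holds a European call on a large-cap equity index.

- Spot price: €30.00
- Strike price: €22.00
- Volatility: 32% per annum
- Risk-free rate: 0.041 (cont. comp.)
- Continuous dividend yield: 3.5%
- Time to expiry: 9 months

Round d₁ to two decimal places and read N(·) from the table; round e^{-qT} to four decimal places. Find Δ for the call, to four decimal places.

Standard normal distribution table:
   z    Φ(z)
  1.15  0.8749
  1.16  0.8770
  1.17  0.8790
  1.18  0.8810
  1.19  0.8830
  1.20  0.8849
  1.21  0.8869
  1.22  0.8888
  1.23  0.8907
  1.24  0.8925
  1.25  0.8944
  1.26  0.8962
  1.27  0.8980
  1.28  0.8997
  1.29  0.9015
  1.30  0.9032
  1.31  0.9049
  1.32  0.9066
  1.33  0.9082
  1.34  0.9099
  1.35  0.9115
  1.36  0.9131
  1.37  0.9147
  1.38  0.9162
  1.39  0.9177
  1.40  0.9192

0.8747

σ√T = 0.32 × 0.8660 = 0.2771
d₁ = [ln(30/22) + (0.041 − 0.035 + 0.32²/2)·0.75] / 0.2771 = [0.3102 + 0.0429] / 0.2771 = 1.2740 ≈ 1.27
N(d₁) = N(1.27) = 0.8980
Δ_call = e^(−qT)·N(d₁) = 0.9741·0.8980 = 0.8747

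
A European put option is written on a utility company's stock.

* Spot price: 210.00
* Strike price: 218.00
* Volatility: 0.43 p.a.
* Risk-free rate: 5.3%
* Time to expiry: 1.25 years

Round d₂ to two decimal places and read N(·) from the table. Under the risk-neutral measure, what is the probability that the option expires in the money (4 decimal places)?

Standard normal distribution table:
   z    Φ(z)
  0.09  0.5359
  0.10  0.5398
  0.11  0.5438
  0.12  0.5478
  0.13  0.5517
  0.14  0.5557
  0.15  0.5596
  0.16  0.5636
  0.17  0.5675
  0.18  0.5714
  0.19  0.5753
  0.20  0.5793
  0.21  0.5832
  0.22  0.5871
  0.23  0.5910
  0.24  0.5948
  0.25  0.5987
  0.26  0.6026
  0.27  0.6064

0.5714

σ√T = 0.43·√1.25 = 0.4808
ln(S/K) + (r + σ²/2)T = ln(210/218) + (0.053 + 0.43²/2)·1.25 = -0.0374 + 0.1818 = 0.1444
d₁ = 0.1444 / 0.4808 = 0.3004 → 0.30
d₂ = d₁ − σ√T = 0.3004 − 0.4808 = -0.1803 → -0.18
Pr(exercise) under Q = N(−d₂) = N(0.18) = 0.5714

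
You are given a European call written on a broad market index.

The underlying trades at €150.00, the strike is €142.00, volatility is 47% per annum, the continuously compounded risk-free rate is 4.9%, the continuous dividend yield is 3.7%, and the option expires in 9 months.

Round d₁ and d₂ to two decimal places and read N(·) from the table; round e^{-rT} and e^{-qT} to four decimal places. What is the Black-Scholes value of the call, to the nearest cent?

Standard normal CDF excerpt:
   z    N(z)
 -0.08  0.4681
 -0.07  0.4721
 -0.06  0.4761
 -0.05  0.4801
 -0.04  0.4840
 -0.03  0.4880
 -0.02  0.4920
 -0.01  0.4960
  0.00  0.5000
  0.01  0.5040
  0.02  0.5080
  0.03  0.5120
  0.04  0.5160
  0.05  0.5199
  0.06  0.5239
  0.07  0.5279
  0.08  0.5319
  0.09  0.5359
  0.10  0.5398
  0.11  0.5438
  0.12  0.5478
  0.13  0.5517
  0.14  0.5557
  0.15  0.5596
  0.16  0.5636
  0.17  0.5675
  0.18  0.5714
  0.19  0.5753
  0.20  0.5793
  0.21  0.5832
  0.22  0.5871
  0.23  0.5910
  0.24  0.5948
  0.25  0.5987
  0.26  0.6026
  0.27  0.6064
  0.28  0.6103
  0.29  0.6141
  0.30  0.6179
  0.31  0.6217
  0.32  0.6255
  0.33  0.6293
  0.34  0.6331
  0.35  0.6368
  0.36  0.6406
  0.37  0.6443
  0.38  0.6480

€27.74

σ√T = 0.47·√0.75 = 0.4070
d₁ = [ln(150/142) + (0.049 − 0.037 + ½·0.47²)·0.75] / (σ√T) = (0.0548 + 0.0918) / 0.4070 = 0.3603 ≈ 0.36
d₂ = 0.3603 − 0.4070 = -0.0468 ≈ -0.05
exp(−qT) = exp(−0.037·0.75) = 0.9726;  exp(−rT) = exp(−0.049·0.75) = 0.9639
N(d₁) = N(0.36) = 0.6406;  N(d₂) = N(-0.05) = 0.4801
C = 150·0.9726·0.6406 − 142·0.9639·0.4801 = 93.4571 − 65.7131 = 27.7440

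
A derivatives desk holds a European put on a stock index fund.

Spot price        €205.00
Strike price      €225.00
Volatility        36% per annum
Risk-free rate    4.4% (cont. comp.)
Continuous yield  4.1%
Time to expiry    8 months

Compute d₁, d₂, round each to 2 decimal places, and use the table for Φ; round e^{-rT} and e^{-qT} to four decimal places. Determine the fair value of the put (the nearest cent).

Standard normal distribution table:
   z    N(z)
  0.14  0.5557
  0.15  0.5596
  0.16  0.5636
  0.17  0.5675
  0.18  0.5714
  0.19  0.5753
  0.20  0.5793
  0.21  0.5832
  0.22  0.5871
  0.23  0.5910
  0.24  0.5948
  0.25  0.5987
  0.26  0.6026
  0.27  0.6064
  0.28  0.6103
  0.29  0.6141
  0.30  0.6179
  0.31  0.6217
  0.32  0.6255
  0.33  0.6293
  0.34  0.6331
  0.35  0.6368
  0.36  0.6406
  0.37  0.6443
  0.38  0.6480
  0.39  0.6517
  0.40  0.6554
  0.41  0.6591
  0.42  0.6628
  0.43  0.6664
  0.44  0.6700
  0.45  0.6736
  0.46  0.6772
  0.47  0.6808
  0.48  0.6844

σ√T = 0.36 × 0.8165 = 0.2939
d₁ = [ln(205/225) + (0.044 − 0.041 + 0.36²/2)·0.6667] / 0.2939 = [-0.0931 + 0.0452] / 0.2939 = -0.1629 ⇒ -0.16
d₂ = d₁ − σ√T = -0.1629 − 0.2939 = -0.4569 ⇒ -0.46
exp(−qT) = exp(−0.041·0.6667) = 0.9730;  exp(−rT) = exp(−0.044·0.6667) = 0.9711
N(−d₂) = N(0.46) = 0.6772;  N(−d₁) = N(0.16) = 0.5636
P = 225·0.9711·0.6772 − 205·0.9730·0.5636 = 147.9665 − 112.4185 = 35.5480

€35.55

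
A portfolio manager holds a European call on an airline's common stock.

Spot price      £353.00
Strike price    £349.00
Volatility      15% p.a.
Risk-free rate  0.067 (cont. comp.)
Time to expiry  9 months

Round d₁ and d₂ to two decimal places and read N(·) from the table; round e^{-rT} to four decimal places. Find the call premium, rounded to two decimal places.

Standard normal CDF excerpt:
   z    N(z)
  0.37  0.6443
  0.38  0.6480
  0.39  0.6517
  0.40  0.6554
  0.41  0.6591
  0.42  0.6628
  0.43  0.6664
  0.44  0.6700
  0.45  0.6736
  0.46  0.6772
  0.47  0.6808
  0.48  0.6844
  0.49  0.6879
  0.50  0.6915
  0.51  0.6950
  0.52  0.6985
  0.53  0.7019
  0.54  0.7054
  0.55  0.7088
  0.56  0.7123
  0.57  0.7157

£30.25

σ√T = 0.15·√0.75 = 0.1299
d₁ = [ln(353/349) + (0.067 + ½·0.15²)·0.75] / (σ√T) = (0.0114 + 0.0587) / 0.1299 = 0.5395 ⇒ 0.54
d₂ = 0.5395 − 0.1299 = 0.4096 ⇒ 0.41
exp(−rT) = exp(−0.067·0.75) = 0.9510
N(d₁) = N(0.54) = 0.7054;  N(d₂) = N(0.41) = 0.6591
C = 353·0.7054 − 349·0.9510·0.6591 = 249.0062 − 218.7546 = 30.2516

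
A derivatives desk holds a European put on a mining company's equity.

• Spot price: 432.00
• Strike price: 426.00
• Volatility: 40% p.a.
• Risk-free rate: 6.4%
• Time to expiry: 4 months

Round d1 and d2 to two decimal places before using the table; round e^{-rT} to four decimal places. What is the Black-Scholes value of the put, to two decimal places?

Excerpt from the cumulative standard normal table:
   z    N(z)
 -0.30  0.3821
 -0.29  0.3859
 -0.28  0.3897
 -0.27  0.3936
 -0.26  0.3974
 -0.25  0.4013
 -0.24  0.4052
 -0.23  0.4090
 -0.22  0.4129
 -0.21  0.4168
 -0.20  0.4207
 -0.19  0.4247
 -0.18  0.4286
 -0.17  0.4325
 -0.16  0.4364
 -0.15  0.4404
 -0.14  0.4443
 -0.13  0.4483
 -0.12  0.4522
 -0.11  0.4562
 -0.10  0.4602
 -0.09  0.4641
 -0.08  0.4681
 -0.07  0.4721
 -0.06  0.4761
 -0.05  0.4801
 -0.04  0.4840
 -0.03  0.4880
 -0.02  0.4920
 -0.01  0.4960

31.80

T = 0.3333;  σ√T = 0.2309
d₁ = [ln(432/426) + (0.064 + ½·0.4²)·0.3333] / (σ√T) = (0.0140 + 0.0480) / 0.2309 = 0.2684 which rounds to 0.27
d₂ = 0.2684 − 0.2309 = 0.0375 which rounds to 0.04
e^(−rT) = e^(−0.064·0.3333) = 0.9789
P = 426·0.9789·N(-0.04) − 432·N(-0.27) = 426·0.9789·0.4840 − 432·0.3936 = 201.8335 − 170.0352 = 31.7983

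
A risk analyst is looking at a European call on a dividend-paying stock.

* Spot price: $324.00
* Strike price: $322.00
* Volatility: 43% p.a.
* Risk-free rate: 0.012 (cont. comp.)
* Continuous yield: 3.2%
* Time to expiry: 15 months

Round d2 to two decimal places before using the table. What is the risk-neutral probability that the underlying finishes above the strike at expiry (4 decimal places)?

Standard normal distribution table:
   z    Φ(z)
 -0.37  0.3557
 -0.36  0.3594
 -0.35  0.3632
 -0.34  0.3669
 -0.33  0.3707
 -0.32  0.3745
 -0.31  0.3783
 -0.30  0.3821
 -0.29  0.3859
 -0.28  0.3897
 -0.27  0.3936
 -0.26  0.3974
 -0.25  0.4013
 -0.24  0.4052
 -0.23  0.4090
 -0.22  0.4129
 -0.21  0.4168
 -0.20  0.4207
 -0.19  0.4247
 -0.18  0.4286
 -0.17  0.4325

σ√T = 0.43 × 1.1180 = 0.4808
ln(S/K) + (r − q + σ²/2)T = ln(324/322) + (0.012 − 0.032 + 0.43²/2)·1.25 = 0.0062 + 0.0906 = 0.0968
d₁ = 0.0968 / 0.4808 = 0.2013 which rounds to 0.20
d₂ = d₁ − σ√T = 0.2013 − 0.4808 = -0.2795 which rounds to -0.28
Risk-neutral Pr[S_T > K] = N(d₂) = N(-0.28) = 0.3897

0.3897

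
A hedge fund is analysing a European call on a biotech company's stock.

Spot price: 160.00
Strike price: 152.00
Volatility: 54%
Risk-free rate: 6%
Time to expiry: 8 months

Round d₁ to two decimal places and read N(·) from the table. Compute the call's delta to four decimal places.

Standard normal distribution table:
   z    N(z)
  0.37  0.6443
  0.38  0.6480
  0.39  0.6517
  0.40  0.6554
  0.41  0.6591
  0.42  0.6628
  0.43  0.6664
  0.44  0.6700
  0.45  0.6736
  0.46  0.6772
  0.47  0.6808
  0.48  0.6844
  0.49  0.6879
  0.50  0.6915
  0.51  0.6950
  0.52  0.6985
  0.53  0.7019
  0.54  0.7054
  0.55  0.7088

0.6664

T = 0.6667;  σ√T = 0.4409
d₁ = [ln(160/152) + (0.06 + 0.54²/2)·0.6667] / 0.4409 = [0.0513 + 0.1372] / 0.4409 = 0.4275 → 0.43
N(d₁) = N(0.43) = 0.6664
Δ_call = N(d₁) = 0.6664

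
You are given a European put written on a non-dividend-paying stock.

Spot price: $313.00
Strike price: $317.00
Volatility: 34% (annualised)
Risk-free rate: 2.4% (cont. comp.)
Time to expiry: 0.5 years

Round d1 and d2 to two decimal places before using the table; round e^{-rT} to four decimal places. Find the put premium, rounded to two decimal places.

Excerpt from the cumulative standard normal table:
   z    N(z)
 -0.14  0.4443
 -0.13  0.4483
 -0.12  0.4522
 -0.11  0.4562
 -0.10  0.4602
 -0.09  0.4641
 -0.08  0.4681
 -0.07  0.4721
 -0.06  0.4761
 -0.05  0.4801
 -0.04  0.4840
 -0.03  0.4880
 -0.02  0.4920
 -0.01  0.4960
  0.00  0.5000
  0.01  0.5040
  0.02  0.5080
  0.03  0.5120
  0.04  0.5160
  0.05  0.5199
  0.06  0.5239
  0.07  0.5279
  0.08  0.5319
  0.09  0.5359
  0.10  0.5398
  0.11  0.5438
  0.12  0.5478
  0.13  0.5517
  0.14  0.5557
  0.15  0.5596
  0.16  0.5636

T = 0.5;  σ√T = 0.2404
d₁ = [ln(313/317) + (0.024 + ½·0.34²)·0.5] / (σ√T) = (-0.0127 + 0.0409) / 0.2404 = 0.1173 → 0.12
d₂ = 0.1173 − 0.2404 = -0.1231 → -0.12
exp(−rT) = exp(−0.024·0.5) = 0.9881
P = 317·0.9881·N(0.12) − 313·N(-0.12) = 317·0.9881·0.5478 − 313·0.4522 = 171.5861 − 141.5386 = 30.0475

$30.05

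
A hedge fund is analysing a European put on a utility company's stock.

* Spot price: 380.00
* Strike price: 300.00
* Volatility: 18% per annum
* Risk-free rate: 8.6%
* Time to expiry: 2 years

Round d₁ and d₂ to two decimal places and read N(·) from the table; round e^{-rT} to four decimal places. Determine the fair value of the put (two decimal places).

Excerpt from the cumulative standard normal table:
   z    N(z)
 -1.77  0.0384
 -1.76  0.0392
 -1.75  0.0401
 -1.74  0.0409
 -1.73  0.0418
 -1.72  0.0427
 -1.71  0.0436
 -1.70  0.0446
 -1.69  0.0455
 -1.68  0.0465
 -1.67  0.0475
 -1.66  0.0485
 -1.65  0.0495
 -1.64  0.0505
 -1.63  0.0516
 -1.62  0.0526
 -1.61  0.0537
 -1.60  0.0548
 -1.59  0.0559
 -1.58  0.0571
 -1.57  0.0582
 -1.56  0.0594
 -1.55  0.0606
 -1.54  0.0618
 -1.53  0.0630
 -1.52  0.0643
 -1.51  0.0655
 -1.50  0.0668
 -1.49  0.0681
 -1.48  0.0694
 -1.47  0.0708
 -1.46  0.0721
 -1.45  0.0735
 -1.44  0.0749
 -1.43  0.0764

σ√T = 0.18·√2 = 0.2546
d₁ = [ln(380/300) + (0.086 + 0.18²/2)·2] / 0.2546 = [0.2364 + 0.2044] / 0.2546 = 1.7316 ≈ 1.73
d₂ = d₁ − σ√T = 1.7316 − 0.2546 = 1.4770 ≈ 1.48
exp(−rT) = exp(−0.086·2) = 0.8420
N(−d₂) = N(-1.48) = 0.0694;  N(−d₁) = N(-1.73) = 0.0418
P = 300·0.8420·0.0694 − 380·0.0418 = 17.5304 − 15.8840 = 1.6464

1.65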